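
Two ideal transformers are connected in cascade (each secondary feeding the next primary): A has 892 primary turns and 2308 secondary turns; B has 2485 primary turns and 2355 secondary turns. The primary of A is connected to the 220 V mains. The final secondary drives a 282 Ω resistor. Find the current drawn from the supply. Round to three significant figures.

I_supply ≈ 4.69 A

Secondary of A: V = 220.00 × 2308/892 = 569.24 V.
Secondary of B: V = 569.24 × 2355/2485 = 539.46 V.
I_load = 539.46/282 = 1.9130 A, so P_out = 539.46 × 1.9130 = 1032.0 W.
All ideal ⇒ P_in = P_out, so I_supply = 1032.0/220 = 4.69 A.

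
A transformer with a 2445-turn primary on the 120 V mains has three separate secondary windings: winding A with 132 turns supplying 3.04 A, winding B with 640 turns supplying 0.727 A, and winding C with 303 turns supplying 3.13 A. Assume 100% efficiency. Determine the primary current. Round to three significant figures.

I_p ≈ 0.742 A

V_A = 120 × 132/2445 = 6.4785 V; V_B = 120 × 640/2445 = 31.411 V; V_C = 120 × 303/2445 = 14.871 V.
P_out = V_A I_A + V_B I_B + V_C I_C = 6.4785×3.04 + 31.411×0.727 + 14.871×3.13 = 19.695 + 22.836 + 46.547 = 89.077 W.
Ideal ⇒ P_in = P_out, so I_p = P_out/V_p = 89.077/120 = 0.742 A.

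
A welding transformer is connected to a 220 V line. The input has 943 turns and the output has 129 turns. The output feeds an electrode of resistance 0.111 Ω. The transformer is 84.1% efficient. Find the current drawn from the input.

I_in ≈ 44.1 A

V_out = 220 × 129/943 = 30.095 V.
I_out = V_out/R = 30.095/0.111 = 271.13 A.
P_out = V_out I_out = 30.095 × 271.13 = 8159.8 W.
P_in = P_out/η = 8159.8/0.841 = 9702.5 W.
I_in = P_in/V_in = 9702.5/220 = 44.1 A.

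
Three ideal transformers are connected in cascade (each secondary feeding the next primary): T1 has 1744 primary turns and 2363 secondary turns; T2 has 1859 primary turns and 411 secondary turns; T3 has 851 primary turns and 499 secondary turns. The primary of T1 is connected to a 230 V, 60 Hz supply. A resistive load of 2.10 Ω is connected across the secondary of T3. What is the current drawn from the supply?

Secondary of T1: V = 230.00 × 2363/1744 = 311.63 V.
Secondary of T2: V = 311.63 × 411/1859 = 68.898 V.
Secondary of T3: V = 68.898 × 499/851 = 40.400 V.
I_load = 40.400/2.10 = 19.238 A, so P_out = 40.400 × 19.238 = 777.21 W.
All ideal ⇒ P_in = P_out, so I_supply = 777.21/230 = 3.38 A.

I_supply ≈ 3.38 A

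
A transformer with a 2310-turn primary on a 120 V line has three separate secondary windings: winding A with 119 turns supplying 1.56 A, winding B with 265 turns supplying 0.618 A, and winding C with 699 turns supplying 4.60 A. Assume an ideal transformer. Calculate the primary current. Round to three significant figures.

V_A = 120 × 119/2310 = 6.1818 V; V_B = 120 × 265/2310 = 13.766 V; V_C = 120 × 699/2310 = 36.312 V.
P_out = V_A I_A + V_B I_B + V_C I_C = 6.1818×1.56 + 13.766×0.618 + 36.312×4.60 = 9.6436 + 8.5075 + 167.03 = 185.18 W.
Ideal ⇒ P_in = P_out, so I_p = P_out/V_p = 185.18/120 = 1.54 A.

I_p ≈ 1.54 A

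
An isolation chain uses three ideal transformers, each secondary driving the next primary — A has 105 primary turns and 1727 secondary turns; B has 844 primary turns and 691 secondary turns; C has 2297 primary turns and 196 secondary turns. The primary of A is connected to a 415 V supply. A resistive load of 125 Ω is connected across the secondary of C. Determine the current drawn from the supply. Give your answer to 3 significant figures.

I_supply ≈ 4.38 A

Secondary of A: V = 415.00 × 1727/105 = 6825.8 V.
Secondary of B: V = 6825.8 × 691/844 = 5588.4 V.
Secondary of C: V = 5588.4 × 196/2297 = 476.85 V.
I_load = 476.85/125 = 3.8148 A, so P_out = 476.85 × 3.8148 = 1819.1 W.
All ideal ⇒ P_in = P_out, so I_supply = 1819.1/415 = 4.38 A.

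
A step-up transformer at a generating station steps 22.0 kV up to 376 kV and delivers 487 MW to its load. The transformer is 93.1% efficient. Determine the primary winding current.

P_in = P_out/η = 4.87×10^8/0.931 = 5.2309×10^8 W.
I_p = P_in/V_p = 5.2309×10^8/22000 = 23800 A.

I_p ≈ 23800 A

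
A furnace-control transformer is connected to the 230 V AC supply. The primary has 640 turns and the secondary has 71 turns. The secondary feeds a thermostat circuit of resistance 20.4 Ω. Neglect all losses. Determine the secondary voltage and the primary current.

V_s ≈ 25.5 V, I_p ≈ 0.139 A

V_s = V_p × N_s/N_p = 230 × 71/640 = 25.516 V.
I_s = V_s/R = 25.516/20.4 = 1.2508 A.
I_p = I_s × N_s/N_p = 1.2508 × 71/640 = 0.139 A.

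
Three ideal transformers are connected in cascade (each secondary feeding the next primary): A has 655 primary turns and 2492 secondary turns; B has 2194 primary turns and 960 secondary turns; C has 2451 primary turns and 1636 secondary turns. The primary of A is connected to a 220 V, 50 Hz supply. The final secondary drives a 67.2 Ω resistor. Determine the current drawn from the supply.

After A: V = 220.00 × 2492/655 = 837.01 V.
After B: V = 837.01 × 960/2194 = 366.24 V.
After C: V = 366.24 × 1636/2451 = 244.46 V.
I_load = 244.46/67.2 = 3.6378 A, so P_out = 244.46 × 3.6378 = 889.28 W.
All ideal ⇒ P_in = P_out, so I_supply = 889.28/220 = 4.04 A.

I_supply ≈ 4.04 A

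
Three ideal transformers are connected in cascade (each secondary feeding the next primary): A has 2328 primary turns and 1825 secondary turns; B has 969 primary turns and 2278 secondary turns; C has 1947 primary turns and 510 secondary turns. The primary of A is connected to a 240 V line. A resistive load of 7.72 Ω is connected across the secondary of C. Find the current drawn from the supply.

I_supply ≈ 7.24 A

After A: V = 240.00 × 1825/2328 = 188.14 V.
After B: V = 188.14 × 2278/969 = 442.30 V.
After C: V = 442.30 × 510/1947 = 115.86 V.
I_load = 115.86/7.72 = 15.007 A, so P_out = 115.86 × 15.007 = 1738.7 W.
All ideal ⇒ P_in = P_out, so I_supply = 1738.7/240 = 7.24 A.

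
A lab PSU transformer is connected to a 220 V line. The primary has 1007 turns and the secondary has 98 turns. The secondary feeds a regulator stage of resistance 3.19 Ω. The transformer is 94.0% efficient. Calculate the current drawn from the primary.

V_s = 220 × 98/1007 = 21.410 V.
I_s = V_s/R = 21.410/3.19 = 6.7116 A.
P_out = V_s I_s = 21.410 × 6.7116 = 143.70 W.
P_in = P_out/η = 143.70/0.940 = 152.87 W.
I_p = P_in/V_p = 152.87/220 = 0.695 A.

I_p ≈ 0.695 A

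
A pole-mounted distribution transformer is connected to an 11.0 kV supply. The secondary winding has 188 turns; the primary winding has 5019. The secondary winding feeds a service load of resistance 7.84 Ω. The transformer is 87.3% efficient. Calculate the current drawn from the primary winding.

I_p ≈ 2.25 A

V_s = 11000 × 188/5019 = 412.03 V.
I_s = V_s/R = 412.03/7.84 = 52.555 A.
P_out = V_s I_s = 412.03 × 52.555 = 21655 W.
P_in = P_out/η = 21655/0.873 = 24805 W.
I_p = P_in/V_p = 24805/11000 = 2.25 A.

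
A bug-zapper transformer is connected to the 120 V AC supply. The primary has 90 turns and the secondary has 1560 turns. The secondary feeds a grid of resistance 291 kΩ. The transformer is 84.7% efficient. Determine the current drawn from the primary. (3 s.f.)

V_s = 120 × 1560/90 = 2080.0 V.
I_s = V_s/R = 2080.0/291000 = 0.0071478 A.
P_out = V_s I_s = 2080.0 × 0.0071478 = 14.867 W.
P_in = P_out/η = 14.867/0.847 = 17.553 W.
I_p = P_in/V_p = 17.553/120 = 0.146 A.

I_p ≈ 0.146 A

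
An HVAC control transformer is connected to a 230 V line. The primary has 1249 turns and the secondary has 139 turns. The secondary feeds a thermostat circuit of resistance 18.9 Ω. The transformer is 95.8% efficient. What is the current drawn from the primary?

V_s = 230 × 139/1249 = 25.596 V.
I_s = V_s/R = 25.596/18.9 = 1.3543 A.
P_out = V_s I_s = 25.596 × 1.3543 = 34.666 W.
P_in = P_out/η = 34.666/0.958 = 36.185 W.
I_p = P_in/V_p = 36.185/230 = 0.157 A.

I_p ≈ 0.157 A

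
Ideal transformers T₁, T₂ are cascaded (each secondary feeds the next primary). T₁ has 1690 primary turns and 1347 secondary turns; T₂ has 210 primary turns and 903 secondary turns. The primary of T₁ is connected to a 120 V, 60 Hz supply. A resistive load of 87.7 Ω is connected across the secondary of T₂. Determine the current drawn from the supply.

I_supply ≈ 16.1 A

Secondary of T₁: V = 120.00 × 1347/1690 = 95.645 V.
Secondary of T₂: V = 95.645 × 903/210 = 411.27 V.
I_load = 411.27/87.7 = 4.6895 A, so P_out = 411.27 × 4.6895 = 1928.7 W.
All ideal ⇒ P_in = P_out, so I_supply = 1928.7/120 = 16.1 A.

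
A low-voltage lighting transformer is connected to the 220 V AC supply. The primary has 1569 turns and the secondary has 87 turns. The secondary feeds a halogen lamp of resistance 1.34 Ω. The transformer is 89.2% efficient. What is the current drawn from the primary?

V_s = 220 × 87/1569 = 12.199 V.
I_s = V_s/R = 12.199/1.34 = 9.1036 A.
P_out = V_s I_s = 12.199 × 9.1036 = 111.05 W.
P_in = P_out/η = 111.05/0.892 = 124.50 W.
I_p = P_in/V_p = 124.50/220 = 0.566 A.

I_p ≈ 0.566 A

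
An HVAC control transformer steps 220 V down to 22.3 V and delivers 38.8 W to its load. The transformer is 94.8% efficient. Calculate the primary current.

P_in = P_out/η = 38.8/0.948 = 40.928 W.
I_p = P_in/V_p = 40.928/220 = 0.186 A.

I_p ≈ 0.186 A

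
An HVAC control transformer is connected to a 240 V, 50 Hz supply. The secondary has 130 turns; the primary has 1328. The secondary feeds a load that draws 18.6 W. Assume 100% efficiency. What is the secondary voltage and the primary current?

V_s ≈ 23.5 V, I_p ≈ 0.0775 A

V_s = V_p × N_s/N_p = 240 × 130/1328 = 23.494 V.
I_s = P/V_s = 18.6/23.494 = 0.79169 A.
I_p = I_s × N_s/N_p = 0.79169 × 130/1328 = 0.0775 A.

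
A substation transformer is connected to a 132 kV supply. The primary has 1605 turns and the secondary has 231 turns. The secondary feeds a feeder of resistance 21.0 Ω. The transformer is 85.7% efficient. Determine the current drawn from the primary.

V_s = 132000 × 231/1605 = 18998 V.
I_s = V_s/R = 18998/21.0 = 904.67 A.
P_out = V_s I_s = 18998 × 904.67 = 1.7187×10^7 W.
P_in = P_out/η = 1.7187×10^7/0.857 = 2.0055×10^7 W.
I_p = P_in/V_p = 2.0055×10^7/132000 = 152 A.

I_p ≈ 152 A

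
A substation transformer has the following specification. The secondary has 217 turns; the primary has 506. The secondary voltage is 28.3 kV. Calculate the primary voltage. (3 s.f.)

V_p ≈ 66000 V

V_p/V_s = N_p/N_s, so V_p = 28300 × 506/217 = 66000 V.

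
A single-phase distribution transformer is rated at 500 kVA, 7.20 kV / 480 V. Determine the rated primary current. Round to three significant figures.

I_p = S/V_p = 500000/7200 = 69.4 A.

I_p ≈ 69.4 A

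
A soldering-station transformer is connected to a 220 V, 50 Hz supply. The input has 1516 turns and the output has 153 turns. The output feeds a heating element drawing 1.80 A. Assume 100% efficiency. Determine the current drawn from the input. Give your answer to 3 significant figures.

I_in ≈ 0.182 A

For an ideal transformer I_in N_in = I_out N_out, so I_in = 1.80 × 153/1516 = 0.182 A.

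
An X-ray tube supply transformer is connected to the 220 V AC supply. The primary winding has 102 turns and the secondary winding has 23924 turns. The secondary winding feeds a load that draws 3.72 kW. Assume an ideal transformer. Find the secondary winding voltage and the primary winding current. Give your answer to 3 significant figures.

V_s ≈ 51600 V, I_p ≈ 16.9 A

V_s = V_p × N_s/N_p = 220 × 23924/102 = 51601 V.
I_s = P/V_s = 3720/51601 = 0.072092 A.
I_p = I_s × N_s/N_p = 0.072092 × 23924/102 = 16.9 A.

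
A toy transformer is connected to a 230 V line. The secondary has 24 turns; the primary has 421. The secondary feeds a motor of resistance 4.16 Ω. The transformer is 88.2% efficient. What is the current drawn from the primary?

I_p ≈ 0.204 A

V_s = 230 × 24/421 = 13.112 V.
I_s = V_s/R = 13.112/4.16 = 3.1518 A.
P_out = V_s I_s = 13.112 × 3.1518 = 41.326 W.
P_in = P_out/η = 41.326/0.882 = 46.855 W.
I_p = P_in/V_p = 46.855/230 = 0.204 A.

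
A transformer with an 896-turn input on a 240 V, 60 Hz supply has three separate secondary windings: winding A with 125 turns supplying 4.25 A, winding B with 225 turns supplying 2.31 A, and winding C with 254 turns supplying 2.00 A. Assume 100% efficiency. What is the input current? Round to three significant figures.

I_in ≈ 1.74 A

V_A = 240 × 125/896 = 33.482 V; V_B = 240 × 225/896 = 60.268 V; V_C = 240 × 254/896 = 68.036 V.
P_out = V_A I_A + V_B I_B + V_C I_C = 33.482×4.25 + 60.268×2.31 + 68.036×2.00 = 142.30 + 139.22 + 136.07 = 417.59 W.
Ideal ⇒ P_in = P_out, so I_in = P_out/V_in = 417.59/240 = 1.74 A.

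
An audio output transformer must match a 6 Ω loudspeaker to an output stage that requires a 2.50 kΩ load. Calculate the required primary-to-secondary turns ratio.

N_p/N_s ≈ 20.4

Z_p/Z_s = (N_p/N_s)², so N_p/N_s = √(2500/6) = √417 = 20.4.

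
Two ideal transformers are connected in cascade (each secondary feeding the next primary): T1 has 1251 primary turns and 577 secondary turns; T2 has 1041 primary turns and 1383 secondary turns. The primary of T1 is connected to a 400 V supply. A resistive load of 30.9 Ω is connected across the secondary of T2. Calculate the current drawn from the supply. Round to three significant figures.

I_supply ≈ 4.86 A

After T1: V = 400.00 × 577/1251 = 184.49 V.
After T2: V = 184.49 × 1383/1041 = 245.10 V.
I_load = 245.10/30.9 = 7.9322 A, so P_out = 245.10 × 7.9322 = 1944.2 W.
All ideal ⇒ P_in = P_out, so I_supply = 1944.2/400 = 4.86 A.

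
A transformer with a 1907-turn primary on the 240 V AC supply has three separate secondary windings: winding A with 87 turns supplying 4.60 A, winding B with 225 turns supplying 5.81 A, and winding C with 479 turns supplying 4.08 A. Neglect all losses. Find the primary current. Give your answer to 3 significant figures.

V_A = 240 × 87/1907 = 10.949 V; V_B = 240 × 225/1907 = 28.317 V; V_C = 240 × 479/1907 = 60.283 V.
P_out = V_A I_A + V_B I_B + V_C I_C = 10.949×4.60 + 28.317×5.81 + 60.283×4.08 = 50.366 + 164.52 + 245.96 = 460.84 W.
Ideal ⇒ P_in = P_out, so I_p = P_out/V_p = 460.84/240 = 1.92 A.

I_p ≈ 1.92 A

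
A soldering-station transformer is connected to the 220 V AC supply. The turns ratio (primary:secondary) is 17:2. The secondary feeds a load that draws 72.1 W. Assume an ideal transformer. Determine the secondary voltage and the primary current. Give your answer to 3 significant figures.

V_s = V_p × N_s/N_p = 220 × 2/17 = 25.882 V.
I_s = P/V_s = 72.1/25.882 = 2.7857 A.
I_p = I_s × N_s/N_p = 2.7857 × 2/17 = 0.328 A.

V_s ≈ 25.9 V, I_p ≈ 0.328 A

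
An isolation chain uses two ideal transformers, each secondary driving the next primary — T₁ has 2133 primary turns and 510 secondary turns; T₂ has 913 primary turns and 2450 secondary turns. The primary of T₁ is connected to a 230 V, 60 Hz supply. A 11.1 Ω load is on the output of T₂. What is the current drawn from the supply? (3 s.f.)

After T₁: V = 230.00 × 510/2133 = 54.993 V.
After T₂: V = 54.993 × 2450/913 = 147.57 V.
I_load = 147.57/11.1 = 13.295 A, so P_out = 147.57 × 13.295 = 1961.9 W.
All ideal ⇒ P_in = P_out, so I_supply = 1961.9/230 = 8.53 A.

I_supply ≈ 8.53 A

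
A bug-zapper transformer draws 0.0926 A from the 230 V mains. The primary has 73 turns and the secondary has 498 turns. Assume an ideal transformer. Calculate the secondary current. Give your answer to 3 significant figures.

I_s/I_p = N_p/N_s, so I_s = 0.0926 × 73/498 = 0.0136 A.

I_s ≈ 0.0136 A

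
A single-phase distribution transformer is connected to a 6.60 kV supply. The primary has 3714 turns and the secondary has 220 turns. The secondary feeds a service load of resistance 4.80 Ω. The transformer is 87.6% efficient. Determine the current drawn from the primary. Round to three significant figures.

I_p ≈ 5.51 A

V_s = 6600 × 220/3714 = 390.95 V.
I_s = V_s/R = 390.95/4.80 = 81.449 A.
P_out = V_s I_s = 390.95 × 81.449 = 31843 W.
P_in = P_out/η = 31843/0.876 = 36350 W.
I_p = P_in/V_p = 36350/6600 = 5.51 A.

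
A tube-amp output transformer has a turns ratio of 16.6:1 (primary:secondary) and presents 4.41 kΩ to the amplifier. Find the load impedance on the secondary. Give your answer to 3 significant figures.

Z_s ≈ 16.0 Ω

Z_s = Z_p/(N_p/N_s)² = 4410/16.6² = 16.0 Ω.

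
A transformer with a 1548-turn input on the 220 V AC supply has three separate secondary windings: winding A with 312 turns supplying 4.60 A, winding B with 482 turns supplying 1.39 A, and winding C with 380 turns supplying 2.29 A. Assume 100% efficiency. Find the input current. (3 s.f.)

V_A = 220 × 312/1548 = 44.341 V; V_B = 220 × 482/1548 = 68.501 V; V_C = 220 × 380/1548 = 54.005 V.
P_out = V_A I_A + V_B I_B + V_C I_C = 44.341×4.60 + 68.501×1.39 + 54.005×2.29 = 203.97 + 95.217 + 123.67 = 422.86 W.
Ideal ⇒ P_in = P_out, so I_in = P_out/V_in = 422.86/220 = 1.92 A.

I_in ≈ 1.92 A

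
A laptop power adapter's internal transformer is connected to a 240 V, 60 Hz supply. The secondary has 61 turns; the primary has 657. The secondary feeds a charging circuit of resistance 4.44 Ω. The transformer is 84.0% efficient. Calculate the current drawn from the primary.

V_s = 240 × 61/657 = 22.283 V.
I_s = V_s/R = 22.283/4.44 = 5.0187 A.
P_out = V_s I_s = 22.283 × 5.0187 = 111.83 W.
P_in = P_out/η = 111.83/0.840 = 133.13 W.
I_p = P_in/V_p = 133.13/240 = 0.555 A.

I_p ≈ 0.555 A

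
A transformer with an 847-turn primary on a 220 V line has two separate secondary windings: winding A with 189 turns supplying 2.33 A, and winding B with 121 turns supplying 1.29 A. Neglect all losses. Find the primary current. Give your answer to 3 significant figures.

I_p ≈ 0.704 A

V_A = 220 × 189/847 = 49.091 V; V_B = 220 × 121/847 = 31.429 V.
P_out = V_A I_A + V_B I_B = 49.091×2.33 + 31.429×1.29 = 114.38 + 40.543 = 154.92 W.
Ideal ⇒ P_in = P_out, so I_p = P_out/V_p = 154.92/220 = 0.704 A.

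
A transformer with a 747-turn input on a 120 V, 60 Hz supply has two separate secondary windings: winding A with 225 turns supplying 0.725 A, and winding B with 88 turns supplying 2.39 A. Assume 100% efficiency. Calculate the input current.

V_A = 120 × 225/747 = 36.145 V; V_B = 120 × 88/747 = 14.137 V.
P_out = V_A I_A + V_B I_B = 36.145×0.725 + 14.137×2.39 = 26.205 + 33.786 = 59.991 W.
Ideal ⇒ P_in = P_out, so I_in = P_out/V_in = 59.991/120 = 0.500 A.

I_in ≈ 0.500 A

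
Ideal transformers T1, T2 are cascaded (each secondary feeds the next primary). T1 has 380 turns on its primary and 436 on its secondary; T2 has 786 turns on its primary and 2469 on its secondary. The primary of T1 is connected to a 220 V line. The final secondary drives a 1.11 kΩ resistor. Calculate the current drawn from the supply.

I_supply ≈ 2.57 A

After T1: V = 220.00 × 436/380 = 252.42 V.
After T2: V = 252.42 × 2469/786 = 792.91 V.
I_load = 792.91/1110 = 0.71433 A, so P_out = 792.91 × 0.71433 = 566.40 W.
All ideal ⇒ P_in = P_out, so I_supply = 566.40/220 = 2.57 A.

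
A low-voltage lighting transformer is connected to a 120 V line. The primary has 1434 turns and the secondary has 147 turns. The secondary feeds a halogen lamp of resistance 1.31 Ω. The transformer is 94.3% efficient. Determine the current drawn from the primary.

V_s = 120 × 147/1434 = 12.301 V.
I_s = V_s/R = 12.301/1.31 = 9.3903 A.
P_out = V_s I_s = 12.301 × 9.3903 = 115.51 W.
P_in = P_out/η = 115.51/0.943 = 122.49 W.
I_p = P_in/V_p = 122.49/120 = 1.02 A.

I_p ≈ 1.02 A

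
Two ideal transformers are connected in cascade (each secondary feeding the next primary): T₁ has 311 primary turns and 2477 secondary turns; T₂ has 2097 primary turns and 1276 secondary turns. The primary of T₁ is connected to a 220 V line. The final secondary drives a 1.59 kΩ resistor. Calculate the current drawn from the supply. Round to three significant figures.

I_supply ≈ 3.25 A

After T₁: V = 220.00 × 2477/311 = 1752.2 V.
After T₂: V = 1752.2 × 1276/2097 = 1066.2 V.
I_load = 1066.2/1590 = 0.67057 A, so P_out = 1066.2 × 0.67057 = 714.96 W.
All ideal ⇒ P_in = P_out, so I_supply = 714.96/220 = 3.25 A.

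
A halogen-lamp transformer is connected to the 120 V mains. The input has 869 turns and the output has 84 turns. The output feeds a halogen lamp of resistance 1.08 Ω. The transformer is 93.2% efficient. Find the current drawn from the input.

V_out = 120 × 84/869 = 11.600 V.
I_out = V_out/R = 11.600/1.08 = 10.740 A.
P_out = V_out I_out = 11.600 × 10.740 = 124.58 W.
P_in = P_out/η = 124.58/0.932 = 133.67 W.
I_in = P_in/V_in = 133.67/120 = 1.11 A.

I_in ≈ 1.11 A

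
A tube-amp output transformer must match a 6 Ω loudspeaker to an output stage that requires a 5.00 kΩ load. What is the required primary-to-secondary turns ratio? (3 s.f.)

Z_p/Z_s = (N_p/N_s)², so N_p/N_s = √(5000/6) = √833 = 28.9.

N_p/N_s ≈ 28.9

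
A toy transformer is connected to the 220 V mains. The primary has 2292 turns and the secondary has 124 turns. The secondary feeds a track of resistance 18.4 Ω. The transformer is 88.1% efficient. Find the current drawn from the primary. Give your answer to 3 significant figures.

I_p ≈ 0.0397 A

V_s = 220 × 124/2292 = 11.902 V.
I_s = V_s/R = 11.902/18.4 = 0.64686 A.
P_out = V_s I_s = 11.902 × 0.64686 = 7.6991 W.
P_in = P_out/η = 7.6991/0.881 = 8.7391 W.
I_p = P_in/V_p = 8.7391/220 = 0.0397 A.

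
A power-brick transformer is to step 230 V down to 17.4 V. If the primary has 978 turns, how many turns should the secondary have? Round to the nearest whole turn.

N_s/N_p = V_s/V_p, so N_s = 978 × 17.4/230 = 74.0 ≈ 74 turns.

N_s = 74 turns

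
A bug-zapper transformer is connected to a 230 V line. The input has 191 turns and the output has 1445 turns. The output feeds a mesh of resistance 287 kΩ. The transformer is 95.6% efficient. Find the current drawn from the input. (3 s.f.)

I_in ≈ 0.0480 A

V_out = 230 × 1445/191 = 1740.1 V.
I_out = V_out/R = 1740.1/287000 = 0.0060629 A.
P_out = V_out I_out = 1740.1 × 0.0060629 = 10.550 W.
P_in = P_out/η = 10.550/0.956 = 11.035 W.
I_in = P_in/V_in = 11.035/230 = 0.0480 A.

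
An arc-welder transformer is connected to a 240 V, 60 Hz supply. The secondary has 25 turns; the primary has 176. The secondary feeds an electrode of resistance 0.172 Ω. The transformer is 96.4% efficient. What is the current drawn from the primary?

V_s = 240 × 25/176 = 34.091 V.
I_s = V_s/R = 34.091/0.172 = 198.20 A.
P_out = V_s I_s = 34.091 × 198.20 = 6756.9 W.
P_in = P_out/η = 6756.9/0.964 = 7009.3 W.
I_p = P_in/V_p = 7009.3/240 = 29.2 A.

I_p ≈ 29.2 A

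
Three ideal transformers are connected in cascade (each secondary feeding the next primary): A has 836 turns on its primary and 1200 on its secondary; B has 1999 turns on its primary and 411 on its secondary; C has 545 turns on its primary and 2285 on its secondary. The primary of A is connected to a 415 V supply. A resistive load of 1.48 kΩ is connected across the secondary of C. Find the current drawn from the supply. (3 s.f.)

I_supply ≈ 0.429 A

Secondary of A: V = 415.00 × 1200/836 = 595.69 V.
Secondary of B: V = 595.69 × 411/1999 = 122.48 V.
Secondary of C: V = 122.48 × 2285/545 = 513.50 V.
I_load = 513.50/1480 = 0.34696 A, so P_out = 513.50 × 0.34696 = 178.16 W.
All ideal ⇒ P_in = P_out, so I_supply = 178.16/415 = 0.429 A.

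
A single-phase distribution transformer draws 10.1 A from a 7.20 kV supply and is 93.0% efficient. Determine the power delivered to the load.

P_in = V_p I_p = 7200 × 10.1 = 72720 W.
P_out = η P_in = 0.930 × 72720 = 67600 W.

P_out ≈ 67600 W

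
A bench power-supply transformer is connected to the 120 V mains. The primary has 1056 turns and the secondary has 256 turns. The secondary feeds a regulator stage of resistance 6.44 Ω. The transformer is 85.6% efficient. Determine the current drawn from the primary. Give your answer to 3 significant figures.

I_p ≈ 1.28 A

V_s = 120 × 256/1056 = 29.091 V.
I_s = V_s/R = 29.091/6.44 = 4.5172 A.
P_out = V_s I_s = 29.091 × 4.5172 = 131.41 W.
P_in = P_out/η = 131.41/0.856 = 153.52 W.
I_p = P_in/V_p = 153.52/120 = 1.28 A.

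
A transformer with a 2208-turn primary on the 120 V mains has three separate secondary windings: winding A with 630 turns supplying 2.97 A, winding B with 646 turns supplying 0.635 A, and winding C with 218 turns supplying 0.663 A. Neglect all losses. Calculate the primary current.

I_p ≈ 1.10 A

V_A = 120 × 630/2208 = 34.239 V; V_B = 120 × 646/2208 = 35.109 V; V_C = 120 × 218/2208 = 11.848 V.
P_out = V_A I_A + V_B I_B + V_C I_C = 34.239×2.97 + 35.109×0.635 + 11.848×0.663 = 101.69 + 22.294 + 7.8551 = 131.84 W.
Ideal ⇒ P_in = P_out, so I_p = P_out/V_p = 131.84/120 = 1.10 A.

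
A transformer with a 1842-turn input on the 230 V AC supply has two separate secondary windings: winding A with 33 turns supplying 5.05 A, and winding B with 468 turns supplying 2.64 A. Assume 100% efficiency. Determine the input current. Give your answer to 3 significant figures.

V_A = 230 × 33/1842 = 4.1205 V; V_B = 230 × 468/1842 = 58.436 V.
P_out = V_A I_A + V_B I_B = 4.1205×5.05 + 58.436×2.64 = 20.809 + 154.27 = 175.08 W.
Ideal ⇒ P_in = P_out, so I_in = P_out/V_in = 175.08/230 = 0.761 A.

I_in ≈ 0.761 A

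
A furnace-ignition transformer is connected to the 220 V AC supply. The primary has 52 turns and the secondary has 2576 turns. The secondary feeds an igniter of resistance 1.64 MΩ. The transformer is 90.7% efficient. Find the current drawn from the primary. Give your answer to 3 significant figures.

I_p ≈ 0.363 A

V_s = 220 × 2576/52 = 10898 V.
I_s = V_s/R = 10898/(1.64×10^6) = 0.0066454 A.
P_out = V_s I_s = 10898 × 0.0066454 = 72.425 W.
P_in = P_out/η = 72.425/0.907 = 79.851 W.
I_p = P_in/V_p = 79.851/220 = 0.363 A.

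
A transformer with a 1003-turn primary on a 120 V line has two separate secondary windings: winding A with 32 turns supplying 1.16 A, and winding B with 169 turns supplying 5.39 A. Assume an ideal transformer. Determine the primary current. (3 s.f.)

I_p ≈ 0.945 A

V_A = 120 × 32/1003 = 3.8285 V; V_B = 120 × 169/1003 = 20.219 V.
P_out = V_A I_A + V_B I_B = 3.8285×1.16 + 20.219×5.39 = 4.4411 + 108.98 = 113.42 W.
Ideal ⇒ P_in = P_out, so I_p = P_out/V_p = 113.42/120 = 0.945 A.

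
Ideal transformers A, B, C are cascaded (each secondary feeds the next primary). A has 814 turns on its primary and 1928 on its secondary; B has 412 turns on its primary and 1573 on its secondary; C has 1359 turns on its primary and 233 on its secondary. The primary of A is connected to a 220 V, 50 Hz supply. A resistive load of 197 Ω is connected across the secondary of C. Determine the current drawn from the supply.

I_supply ≈ 2.68 A

After A: V = 220.00 × 1928/814 = 521.08 V.
After B: V = 521.08 × 1573/412 = 1989.5 V.
After C: V = 1989.5 × 233/1359 = 341.09 V.
I_load = 341.09/197 = 1.7314 A, so P_out = 341.09 × 1.7314 = 590.58 W.
All ideal ⇒ P_in = P_out, so I_supply = 590.58/220 = 2.68 A.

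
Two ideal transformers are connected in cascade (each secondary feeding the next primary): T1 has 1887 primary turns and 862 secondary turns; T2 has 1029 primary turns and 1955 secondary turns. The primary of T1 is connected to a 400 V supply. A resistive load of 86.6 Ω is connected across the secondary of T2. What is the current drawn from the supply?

Secondary of T1: V = 400.00 × 862/1887 = 182.72 V.
Secondary of T2: V = 182.72 × 1955/1029 = 347.16 V.
I_load = 347.16/86.6 = 4.0087 A, so P_out = 347.16 × 4.0087 = 1391.7 W.
All ideal ⇒ P_in = P_out, so I_supply = 1391.7/400 = 3.48 A.

I_supply ≈ 3.48 A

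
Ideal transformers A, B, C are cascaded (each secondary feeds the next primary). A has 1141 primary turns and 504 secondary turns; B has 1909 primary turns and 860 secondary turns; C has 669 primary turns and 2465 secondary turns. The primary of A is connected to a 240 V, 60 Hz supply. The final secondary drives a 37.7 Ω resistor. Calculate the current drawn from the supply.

Secondary of A: V = 240.00 × 504/1141 = 106.01 V.
Secondary of B: V = 106.01 × 860/1909 = 47.758 V.
Secondary of C: V = 47.758 × 2465/669 = 175.97 V.
I_load = 175.97/37.7 = 4.6676 A, so P_out = 175.97 × 4.6676 = 821.37 W.
All ideal ⇒ P_in = P_out, so I_supply = 821.37/240 = 3.42 A.

I_supply ≈ 3.42 A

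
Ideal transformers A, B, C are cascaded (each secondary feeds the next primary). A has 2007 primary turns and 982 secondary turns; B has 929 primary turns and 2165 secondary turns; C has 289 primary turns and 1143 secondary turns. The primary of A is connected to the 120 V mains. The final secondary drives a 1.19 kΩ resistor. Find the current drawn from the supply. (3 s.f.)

After A: V = 120.00 × 982/2007 = 58.714 V.
After B: V = 58.714 × 2165/929 = 136.83 V.
After C: V = 136.83 × 1143/289 = 541.17 V.
I_load = 541.17/1190 = 0.45477 A, so P_out = 541.17 × 0.45477 = 246.11 W.
All ideal ⇒ P_in = P_out, so I_supply = 246.11/120 = 2.05 A.

I_supply ≈ 2.05 A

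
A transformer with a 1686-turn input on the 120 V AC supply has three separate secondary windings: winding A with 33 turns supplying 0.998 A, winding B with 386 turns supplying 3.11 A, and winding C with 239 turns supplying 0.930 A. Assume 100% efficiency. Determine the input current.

V_A = 120 × 33/1686 = 2.3488 V; V_B = 120 × 386/1686 = 27.473 V; V_C = 120 × 239/1686 = 17.011 V.
P_out = V_A I_A + V_B I_B + V_C I_C = 2.3488×0.998 + 27.473×3.11 + 17.011×0.930 = 2.3441 + 85.442 + 15.820 = 103.61 W.
Ideal ⇒ P_in = P_out, so I_in = P_out/V_in = 103.61/120 = 0.863 A.

I_in ≈ 0.863 A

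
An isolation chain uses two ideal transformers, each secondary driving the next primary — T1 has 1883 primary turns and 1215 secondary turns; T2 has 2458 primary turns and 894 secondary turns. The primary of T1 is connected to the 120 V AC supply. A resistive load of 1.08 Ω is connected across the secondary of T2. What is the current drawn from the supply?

After T1: V = 120.00 × 1215/1883 = 77.430 V.
After T2: V = 77.430 × 894/2458 = 28.162 V.
I_load = 28.162/1.08 = 26.076 A, so P_out = 28.162 × 26.076 = 734.35 W.
All ideal ⇒ P_in = P_out, so I_supply = 734.35/120 = 6.12 A.

I_supply ≈ 6.12 A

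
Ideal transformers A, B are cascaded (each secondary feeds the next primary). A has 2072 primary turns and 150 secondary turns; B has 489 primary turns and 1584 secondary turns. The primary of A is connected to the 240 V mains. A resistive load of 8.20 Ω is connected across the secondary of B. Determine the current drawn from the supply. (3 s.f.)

After A: V = 240.00 × 150/2072 = 17.375 V.
After B: V = 17.375 × 1584/489 = 56.281 V.
I_load = 56.281/8.20 = 6.8635 A, so P_out = 56.281 × 6.8635 = 386.28 W.
All ideal ⇒ P_in = P_out, so I_supply = 386.28/240 = 1.61 A.

I_supply ≈ 1.61 A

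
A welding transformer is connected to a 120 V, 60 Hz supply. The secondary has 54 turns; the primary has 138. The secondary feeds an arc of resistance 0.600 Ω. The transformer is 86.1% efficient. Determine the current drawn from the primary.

V_s = 120 × 54/138 = 46.957 V.
I_s = V_s/R = 46.957/0.600 = 78.261 A.
P_out = V_s I_s = 46.957 × 78.261 = 3674.9 W.
P_in = P_out/η = 3674.9/0.861 = 4268.1 W.
I_p = P_in/V_p = 4268.1/120 = 35.6 A.

I_p ≈ 35.6 A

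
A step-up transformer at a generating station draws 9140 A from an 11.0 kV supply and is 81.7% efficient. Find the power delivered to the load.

P_out ≈ 8.21×10^7 W

P_in = V_p I_p = 11000 × 9140 = 1.0054×10^8 W.
P_out = η P_in = 0.817 × 1.0054×10^8 = 8.21×10^7 W.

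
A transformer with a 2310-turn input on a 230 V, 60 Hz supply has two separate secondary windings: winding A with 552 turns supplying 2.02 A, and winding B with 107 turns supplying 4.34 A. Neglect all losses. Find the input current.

I_in ≈ 0.684 A

V_A = 230 × 552/2310 = 54.961 V; V_B = 230 × 107/2310 = 10.654 V.
P_out = V_A I_A + V_B I_B = 54.961×2.02 + 10.654×4.34 = 111.02 + 46.237 = 157.26 W.
Ideal ⇒ P_in = P_out, so I_in = P_out/V_in = 157.26/230 = 0.684 A.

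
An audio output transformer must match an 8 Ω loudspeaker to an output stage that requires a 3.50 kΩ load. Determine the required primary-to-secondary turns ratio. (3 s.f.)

N_p/N_s ≈ 20.9

Z_p/Z_s = (N_p/N_s)², so N_p/N_s = √(3500/8) = √438 = 20.9.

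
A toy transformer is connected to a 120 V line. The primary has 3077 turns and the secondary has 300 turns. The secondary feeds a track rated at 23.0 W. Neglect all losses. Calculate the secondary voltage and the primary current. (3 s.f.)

V_s = V_p × N_s/N_p = 120 × 300/3077 = 11.700 V.
I_s = P/V_s = 23.0/11.700 = 1.9659 A.
I_p = I_s × N_s/N_p = 1.9659 × 300/3077 = 0.192 A.

V_s ≈ 11.7 V, I_p ≈ 0.192 A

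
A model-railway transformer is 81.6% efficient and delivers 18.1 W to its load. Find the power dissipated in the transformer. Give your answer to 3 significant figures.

P_in = P_out/η = 18.1/0.816 = 22.1814 W.
P_loss = P_in − P_out = 22.1814 − 18.1 = 4.08 W.

P_loss ≈ 4.08 W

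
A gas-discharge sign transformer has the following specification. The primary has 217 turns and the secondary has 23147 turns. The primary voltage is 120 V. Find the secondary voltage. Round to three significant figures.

V_s/V_p = N_s/N_p, so V_s = 120 × 23147/217 = 12800 V.

V_s ≈ 12800 V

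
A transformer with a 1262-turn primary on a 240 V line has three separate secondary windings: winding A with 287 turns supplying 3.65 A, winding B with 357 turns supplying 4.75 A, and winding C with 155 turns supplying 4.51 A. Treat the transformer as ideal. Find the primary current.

V_A = 240 × 287/1262 = 54.580 V; V_B = 240 × 357/1262 = 67.892 V; V_C = 240 × 155/1262 = 29.477 V.
P_out = V_A I_A + V_B I_B + V_C I_C = 54.580×3.65 + 67.892×4.75 + 29.477×4.51 = 199.22 + 322.49 + 132.94 = 654.65 W.
Ideal ⇒ P_in = P_out, so I_p = P_out/V_p = 654.65/240 = 2.73 A.

I_p ≈ 2.73 A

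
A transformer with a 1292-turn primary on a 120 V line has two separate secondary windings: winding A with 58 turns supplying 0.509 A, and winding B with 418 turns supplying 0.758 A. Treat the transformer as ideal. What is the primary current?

I_p ≈ 0.268 A

V_A = 120 × 58/1292 = 5.3870 V; V_B = 120 × 418/1292 = 38.824 V.
P_out = V_A I_A + V_B I_B = 5.3870×0.509 + 38.824×0.758 = 2.7420 + 29.428 = 32.170 W.
Ideal ⇒ P_in = P_out, so I_p = P_out/V_p = 32.170/120 = 0.268 A.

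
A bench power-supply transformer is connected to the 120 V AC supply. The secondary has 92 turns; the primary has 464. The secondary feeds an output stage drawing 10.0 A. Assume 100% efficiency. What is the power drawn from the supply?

I_p = I_s × N_s/N_p = 10.0 × 92/464 = 1.9828 A.
P = V_p I_p = 120 × 1.9828 = 238 W.

P ≈ 238 W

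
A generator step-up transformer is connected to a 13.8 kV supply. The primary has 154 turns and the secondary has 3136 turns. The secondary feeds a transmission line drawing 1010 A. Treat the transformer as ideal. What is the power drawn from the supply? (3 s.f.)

P ≈ 2.84×10^8 W

I_p = I_s × N_s/N_p = 1010 × 3136/154 = 20567 A.
P = V_p I_p = 13800 × 20567 = 2.84×10^8 W.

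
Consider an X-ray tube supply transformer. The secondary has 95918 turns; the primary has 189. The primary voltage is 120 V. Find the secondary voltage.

V_s/V_p = N_s/N_p, so V_s = 120 × 95918/189 = 60900 V.

V_s ≈ 60900 V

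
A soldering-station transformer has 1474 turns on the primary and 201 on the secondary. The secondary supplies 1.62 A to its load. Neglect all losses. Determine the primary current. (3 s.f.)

For an ideal transformer I_p/I_s = N_s/N_p, so I_p = 1.62 × 201/1474 = 0.221 A.

I_p ≈ 0.221 A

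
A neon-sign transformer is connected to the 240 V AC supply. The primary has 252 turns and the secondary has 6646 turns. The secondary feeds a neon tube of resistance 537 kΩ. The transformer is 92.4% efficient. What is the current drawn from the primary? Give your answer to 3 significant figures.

V_s = 240 × 6646/252 = 6329.5 V.
I_s = V_s/R = 6329.5/537000 = 0.011787 A.
P_out = V_s I_s = 6329.5 × 0.011787 = 74.605 W.
P_in = P_out/η = 74.605/0.924 = 80.741 W.
I_p = P_in/V_p = 80.741/240 = 0.336 A.

I_p ≈ 0.336 A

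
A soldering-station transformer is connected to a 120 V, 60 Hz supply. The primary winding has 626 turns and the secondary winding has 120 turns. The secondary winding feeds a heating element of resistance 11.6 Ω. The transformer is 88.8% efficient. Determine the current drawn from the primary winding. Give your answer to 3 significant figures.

V_s = 120 × 120/626 = 23.003 V.
I_s = V_s/R = 23.003/11.6 = 1.9830 A.
P_out = V_s I_s = 23.003 × 1.9830 = 45.616 W.
P_in = P_out/η = 45.616/0.888 = 51.370 W.
I_p = P_in/V_p = 51.370/120 = 0.428 A.

I_p ≈ 0.428 A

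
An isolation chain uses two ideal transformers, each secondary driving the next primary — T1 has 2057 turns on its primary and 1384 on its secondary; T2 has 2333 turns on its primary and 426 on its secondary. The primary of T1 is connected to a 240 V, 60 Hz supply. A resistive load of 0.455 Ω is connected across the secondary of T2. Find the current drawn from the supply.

Secondary of T1: V = 240.00 × 1384/2057 = 161.48 V.
Secondary of T2: V = 161.48 × 426/2333 = 29.485 V.
I_load = 29.485/0.455 = 64.803 A, so P_out = 29.485 × 64.803 = 1910.8 W.
All ideal ⇒ P_in = P_out, so I_supply = 1910.8/240 = 7.96 A.

I_supply ≈ 7.96 A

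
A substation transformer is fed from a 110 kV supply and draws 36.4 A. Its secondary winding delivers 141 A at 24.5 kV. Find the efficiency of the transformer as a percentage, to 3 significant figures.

P_in = 110000 × 36.4 = 4.00400×10^6 W.
P_out = 24500 × 141 = 3.45450×10^6 W.
η = P_out/P_in = 3.45450×10^6/(4.00400×10^6) = 0.863.

η ≈ 86.3%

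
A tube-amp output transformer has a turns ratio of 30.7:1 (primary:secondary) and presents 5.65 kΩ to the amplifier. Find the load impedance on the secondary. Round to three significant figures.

Z_s = Z_p/(N_p/N_s)² = 5650/30.7² = 5.99 Ω.

Z_s ≈ 5.99 Ω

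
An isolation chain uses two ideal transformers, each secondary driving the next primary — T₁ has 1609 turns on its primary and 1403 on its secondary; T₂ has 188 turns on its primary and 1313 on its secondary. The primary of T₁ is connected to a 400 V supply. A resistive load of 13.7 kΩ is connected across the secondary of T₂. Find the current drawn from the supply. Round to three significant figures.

After T₁: V = 400.00 × 1403/1609 = 348.79 V.
After T₂: V = 348.79 × 1313/188 = 2436.0 V.
I_load = 2436.0/13700 = 0.17781 A, so P_out = 2436.0 × 0.17781 = 433.13 W.
All ideal ⇒ P_in = P_out, so I_supply = 433.13/400 = 1.08 A.

I_supply ≈ 1.08 A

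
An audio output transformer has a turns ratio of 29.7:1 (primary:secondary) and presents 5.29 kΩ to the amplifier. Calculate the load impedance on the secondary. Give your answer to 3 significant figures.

Z_s ≈ 6.00 Ω

Z_s = Z_p/(N_p/N_s)² = 5290/29.7² = 6.00 Ω.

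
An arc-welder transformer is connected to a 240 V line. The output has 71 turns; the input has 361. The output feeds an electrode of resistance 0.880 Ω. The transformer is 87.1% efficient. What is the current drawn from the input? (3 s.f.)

I_in ≈ 12.1 A

V_out = 240 × 71/361 = 47.202 V.
I_out = V_out/R = 47.202/0.880 = 53.639 A.
P_out = V_out I_out = 47.202 × 53.639 = 2531.9 W.
P_in = P_out/η = 2531.9/0.871 = 2906.9 W.
I_in = P_in/V_in = 2906.9/240 = 12.1 A.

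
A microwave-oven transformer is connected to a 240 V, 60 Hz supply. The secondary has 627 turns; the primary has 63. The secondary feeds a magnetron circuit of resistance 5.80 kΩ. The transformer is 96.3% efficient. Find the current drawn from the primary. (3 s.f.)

V_s = 240 × 627/63 = 2388.6 V.
I_s = V_s/R = 2388.6/5800 = 0.41182 A.
P_out = V_s I_s = 2388.6 × 0.41182 = 983.67 W.
P_in = P_out/η = 983.67/0.963 = 1021.5 W.
I_p = P_in/V_p = 1021.5/240 = 4.26 A.

I_p ≈ 4.26 A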